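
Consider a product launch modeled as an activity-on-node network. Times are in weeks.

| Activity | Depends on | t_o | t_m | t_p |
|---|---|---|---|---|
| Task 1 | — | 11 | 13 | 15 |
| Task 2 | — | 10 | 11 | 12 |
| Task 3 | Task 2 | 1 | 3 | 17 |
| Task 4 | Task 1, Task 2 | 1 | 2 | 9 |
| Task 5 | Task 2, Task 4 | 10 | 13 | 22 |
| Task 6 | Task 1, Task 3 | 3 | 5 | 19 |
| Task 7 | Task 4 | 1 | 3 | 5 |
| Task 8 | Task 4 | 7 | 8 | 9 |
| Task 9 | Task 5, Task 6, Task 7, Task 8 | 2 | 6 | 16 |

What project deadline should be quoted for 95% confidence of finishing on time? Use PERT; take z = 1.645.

te_Task 1 = (11 + 4·13 + 15)/6 = 78/6 = 13; σ²_Task 1 = ((15−11)/6)² = 0.444
te_Task 2 = (10 + 4·11 + 12)/6 = 66/6 = 11; σ²_Task 2 = ((12−10)/6)² = 0.111
te_Task 3 = (1 + 4·3 + 17)/6 = 30/6 = 5; σ²_Task 3 = ((17−1)/6)² = 7.111
te_Task 4 = (1 + 4·2 + 9)/6 = 18/6 = 3; σ²_Task 4 = ((9−1)/6)² = 1.778
te_Task 5 = (10 + 4·13 + 22)/6 = 84/6 = 14; σ²_Task 5 = ((22−10)/6)² = 4.000
te_Task 6 = (3 + 4·5 + 19)/6 = 42/6 = 7; σ²_Task 6 = ((19−3)/6)² = 7.111
te_Task 7 = (1 + 4·3 + 5)/6 = 18/6 = 3; σ²_Task 7 = ((5−1)/6)² = 0.444
te_Task 8 = (7 + 4·8 + 9)/6 = 48/6 = 8; σ²_Task 8 = ((9−7)/6)² = 0.111
te_Task 9 = (2 + 4·6 + 16)/6 = 42/6 = 7; σ²_Task 9 = ((16−2)/6)² = 5.444

Forward pass:
ES_Task 1 = 0; EF_Task 1 = 13
ES_Task 2 = 0; EF_Task 2 = 11
ES_Task 3 = 11; EF_Task 3 = 11+5 = 16
ES_Task 4 = max(EF_Task 1=13, EF_Task 2=11) = 13; EF_Task 4 = 13+3 = 16
ES_Task 5 = max(EF_Task 2=11, EF_Task 4=16) = 16; EF_Task 5 = 16+14 = 30
ES_Task 6 = max(EF_Task 1=13, EF_Task 3=16) = 16; EF_Task 6 = 16+7 = 23
ES_Task 7 = 16; EF_Task 7 = 16+3 = 19
ES_Task 8 = 16; EF_Task 8 = 16+8 = 24
ES_Task 9 = max(EF_Task 5=30, EF_Task 6=23, EF_Task 7=19, EF_Task 8=24) = 30; EF_Task 9 = 30+7 = 37
Expected project duration μ = 37 weeks. Critical path: Task 1 → Task 4 → Task 5 → Task 9.

Variance along critical path = 0.444 + 1.778 + 4.000 + 5.444 = 11.667; σ = 3.416 weeks.
D = μ + z·σ = 37 + 1.645·3.416 = 42.6 weeks

42.6 weeks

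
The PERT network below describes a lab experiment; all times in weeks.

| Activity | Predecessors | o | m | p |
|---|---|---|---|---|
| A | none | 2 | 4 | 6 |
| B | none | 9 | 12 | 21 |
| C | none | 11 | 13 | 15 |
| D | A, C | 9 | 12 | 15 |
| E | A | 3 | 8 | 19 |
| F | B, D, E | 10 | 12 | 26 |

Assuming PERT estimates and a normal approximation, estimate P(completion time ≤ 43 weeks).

te_A = (2 + 4·4 + 6)/6 = 24/6 = 4; σ²_A = ((6−2)/6)² = 0.444
te_B = (9 + 4·12 + 21)/6 = 78/6 = 13; σ²_B = ((21−9)/6)² = 4.000
te_C = (11 + 4·13 + 15)/6 = 78/6 = 13; σ²_C = ((15−11)/6)² = 0.444
te_D = (9 + 4·12 + 15)/6 = 72/6 = 12; σ²_D = ((15−9)/6)² = 1.000
te_E = (3 + 4·8 + 19)/6 = 54/6 = 9; σ²_E = ((19−3)/6)² = 7.111
te_F = (10 + 4·12 + 26)/6 = 84/6 = 14; σ²_F = ((26−10)/6)² = 7.111

Forward pass:
ES_A = 0; EF_A = 4
ES_B = 0; EF_B = 13
ES_C = 0; EF_C = 13
ES_D = max(EF_A=4, EF_C=13) = 13; EF_D = 13+12 = 25
ES_E = 4; EF_E = 4+9 = 13
ES_F = max(EF_B=13, EF_D=25, EF_E=13) = 25; EF_F = 25+14 = 39
Expected project duration μ = 39 weeks. Critical path: C → D → F.

Variance along critical path = 0.444 + 1.000 + 7.111 = 8.556; σ = √8.556 = 2.925 weeks.
Z = (43 − 39) / 2.925 = 1.368
P(T ≤ 43) = Φ(1.368) ≈ 0.914

0.914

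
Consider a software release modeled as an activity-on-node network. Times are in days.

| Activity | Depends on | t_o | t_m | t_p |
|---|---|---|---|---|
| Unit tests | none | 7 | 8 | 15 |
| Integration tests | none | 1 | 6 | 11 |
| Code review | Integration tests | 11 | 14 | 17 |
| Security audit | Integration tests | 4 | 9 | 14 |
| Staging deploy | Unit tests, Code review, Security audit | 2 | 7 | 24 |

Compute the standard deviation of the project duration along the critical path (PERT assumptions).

te_Unit tests = (7 + 4·8 + 15)/6 = 54/6 = 9; σ²_Unit tests = ((15−7)/6)² = 1.778
te_Integration tests = (1 + 4·6 + 11)/6 = 36/6 = 6; σ²_Integration tests = ((11−1)/6)² = 2.778
te_Code review = (11 + 4·14 + 17)/6 = 84/6 = 14; σ²_Code review = ((17−11)/6)² = 1.000
te_Security audit = (4 + 4·9 + 14)/6 = 54/6 = 9; σ²_Security audit = ((14−4)/6)² = 2.778
te_Staging deploy = (2 + 4·7 + 24)/6 = 54/6 = 9; σ²_Staging deploy = ((24−2)/6)² = 13.444

Forward pass:
ES_Unit tests = 0; EF_Unit tests = 9
ES_Integration tests = 0; EF_Integration tests = 6
ES_Code review = 6; EF_Code review = 6+14 = 20
ES_Security audit = 6; EF_Security audit = 6+9 = 15
ES_Staging deploy = max(EF_Unit tests=9, EF_Code review=20, EF_Security audit=15) = 20; EF_Staging deploy = 20+9 = 29
Expected project duration μ = 29 days. Critical path: Integration tests → Code review → Staging deploy.

Variance along critical path = 2.778 + 1.000 + 13.444 = 17.222
σ = √17.222 = 4.150 days

4.15 days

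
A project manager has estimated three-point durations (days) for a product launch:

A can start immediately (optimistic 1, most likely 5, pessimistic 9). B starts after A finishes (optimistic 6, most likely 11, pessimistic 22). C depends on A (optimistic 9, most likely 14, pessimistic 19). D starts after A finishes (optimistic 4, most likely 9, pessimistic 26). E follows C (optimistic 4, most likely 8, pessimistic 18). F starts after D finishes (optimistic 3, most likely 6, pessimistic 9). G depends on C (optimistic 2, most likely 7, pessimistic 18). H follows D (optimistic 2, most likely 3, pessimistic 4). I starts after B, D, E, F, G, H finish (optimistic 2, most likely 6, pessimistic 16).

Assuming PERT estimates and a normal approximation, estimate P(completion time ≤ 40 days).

0.898

te_A = (1 + 4·5 + 9)/6 = 30/6 = 5; σ²_A = ((9−1)/6)² = 1.778
te_B = (6 + 4·11 + 22)/6 = 72/6 = 12; σ²_B = ((22−6)/6)² = 7.111
te_C = (9 + 4·14 + 19)/6 = 84/6 = 14; σ²_C = ((19−9)/6)² = 2.778
te_D = (4 + 4·9 + 26)/6 = 66/6 = 11; σ²_D = ((26−4)/6)² = 13.444
te_E = (4 + 4·8 + 18)/6 = 54/6 = 9; σ²_E = ((18−4)/6)² = 5.444
te_F = (3 + 4·6 + 9)/6 = 36/6 = 6; σ²_F = ((9−3)/6)² = 1.000
te_G = (2 + 4·7 + 18)/6 = 48/6 = 8; σ²_G = ((18−2)/6)² = 7.111
te_H = (2 + 4·3 + 4)/6 = 18/6 = 3; σ²_H = ((4−2)/6)² = 0.111
te_I = (2 + 4·6 + 16)/6 = 42/6 = 7; σ²_I = ((16−2)/6)² = 5.444

Forward pass:
ES_A = 0; EF_A = 5
ES_B = 5; EF_B = 5+12 = 17
ES_C = 5; EF_C = 5+14 = 19
ES_D = 5; EF_D = 5+11 = 16
ES_E = 19; EF_E = 19+9 = 28
ES_F = 16; EF_F = 16+6 = 22
ES_G = 19; EF_G = 19+8 = 27
ES_H = 16; EF_H = 16+3 = 19
ES_I = max(EF_B=17, EF_D=16, EF_E=28, EF_F=22, EF_G=27, EF_H=19) = 28; EF_I = 28+7 = 35
Expected project duration μ = 35 days. Critical path: A → C → E → I.

Variance along critical path = 1.778 + 2.778 + 5.444 + 5.444 = 15.444; σ = √15.444 = 3.930 days.
Z = (40 − 35) / 3.930 = 1.272
P(T ≤ 40) = Φ(1.272) ≈ 0.898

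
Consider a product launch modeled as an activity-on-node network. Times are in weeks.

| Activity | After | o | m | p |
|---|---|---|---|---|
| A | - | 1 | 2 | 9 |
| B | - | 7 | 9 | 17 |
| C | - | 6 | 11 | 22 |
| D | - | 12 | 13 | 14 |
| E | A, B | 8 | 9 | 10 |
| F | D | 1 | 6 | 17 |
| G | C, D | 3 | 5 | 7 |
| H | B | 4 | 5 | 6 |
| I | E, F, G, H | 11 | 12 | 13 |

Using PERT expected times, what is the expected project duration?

te_A = (1 + 4·2 + 9)/6 = 18/6 = 3
te_B = (7 + 4·9 + 17)/6 = 60/6 = 10
te_C = (6 + 4·11 + 22)/6 = 72/6 = 12
te_D = (12 + 4·13 + 14)/6 = 78/6 = 13
te_E = (8 + 4·9 + 10)/6 = 54/6 = 9
te_F = (1 + 4·6 + 17)/6 = 42/6 = 7
te_G = (3 + 4·5 + 7)/6 = 30/6 = 5
te_H = (4 + 4·5 + 6)/6 = 30/6 = 5
te_I = (11 + 4·12 + 13)/6 = 72/6 = 12

Forward pass:
ES_A = 0; EF_A = 3
ES_B = 0; EF_B = 10
ES_C = 0; EF_C = 12
ES_D = 0; EF_D = 13
ES_E = max(EF_A=3, EF_B=10) = 10; EF_E = 10+9 = 19
ES_F = 13; EF_F = 13+7 = 20
ES_G = max(EF_C=12, EF_D=13) = 13; EF_G = 13+5 = 18
ES_H = 10; EF_H = 10+5 = 15
ES_I = max(EF_E=19, EF_F=20, EF_G=18, EF_H=15) = 20; EF_I = 20+12 = 32
Expected project duration μ = 32 weeks. Critical path: D → F → I.

32 weeks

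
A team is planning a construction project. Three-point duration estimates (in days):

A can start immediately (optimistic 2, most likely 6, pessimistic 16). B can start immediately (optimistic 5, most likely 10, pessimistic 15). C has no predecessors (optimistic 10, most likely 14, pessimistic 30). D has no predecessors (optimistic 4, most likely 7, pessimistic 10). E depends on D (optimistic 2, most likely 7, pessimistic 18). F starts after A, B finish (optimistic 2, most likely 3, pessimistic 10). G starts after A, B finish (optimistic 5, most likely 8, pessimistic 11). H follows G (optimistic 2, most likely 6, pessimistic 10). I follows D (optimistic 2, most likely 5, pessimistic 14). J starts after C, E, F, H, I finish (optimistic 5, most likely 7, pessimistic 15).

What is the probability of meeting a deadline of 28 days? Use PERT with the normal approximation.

te_A = (2 + 4·6 + 16)/6 = 42/6 = 7; σ²_A = ((16−2)/6)² = 5.444
te_B = (5 + 4·10 + 15)/6 = 60/6 = 10; σ²_B = ((15−5)/6)² = 2.778
te_C = (10 + 4·14 + 30)/6 = 96/6 = 16; σ²_C = ((30−10)/6)² = 11.111
te_D = (4 + 4·7 + 10)/6 = 42/6 = 7; σ²_D = ((10−4)/6)² = 1.000
te_E = (2 + 4·7 + 18)/6 = 48/6 = 8; σ²_E = ((18−2)/6)² = 7.111
te_F = (2 + 4·3 + 10)/6 = 24/6 = 4; σ²_F = ((10−2)/6)² = 1.778
te_G = (5 + 4·8 + 11)/6 = 48/6 = 8; σ²_G = ((11−5)/6)² = 1.000
te_H = (2 + 4·6 + 10)/6 = 36/6 = 6; σ²_H = ((10−2)/6)² = 1.778
te_I = (2 + 4·5 + 14)/6 = 36/6 = 6; σ²_I = ((14−2)/6)² = 4.000
te_J = (5 + 4·7 + 15)/6 = 48/6 = 8; σ²_J = ((15−5)/6)² = 2.778

Forward pass:
ES_A = 0; EF_A = 7
ES_B = 0; EF_B = 10
ES_C = 0; EF_C = 16
ES_D = 0; EF_D = 7
ES_E = 7; EF_E = 7+8 = 15
ES_F = max(EF_A=7, EF_B=10) = 10; EF_F = 10+4 = 14
ES_G = max(EF_A=7, EF_B=10) = 10; EF_G = 10+8 = 18
ES_H = 18; EF_H = 18+6 = 24
ES_I = 7; EF_I = 7+6 = 13
ES_J = max(EF_C=16, EF_E=15, EF_F=14, EF_H=24, EF_I=13) = 24; EF_J = 24+8 = 32
Expected project duration μ = 32 days. Critical path: B → G → H → J.

Variance along critical path = 2.778 + 1.000 + 1.778 + 2.778 = 8.333; σ = √8.333 = 2.887 days.
Z = (28 − 32) / 2.887 = -1.386
P(T ≤ 28) = Φ(-1.386) ≈ 0.083

0.083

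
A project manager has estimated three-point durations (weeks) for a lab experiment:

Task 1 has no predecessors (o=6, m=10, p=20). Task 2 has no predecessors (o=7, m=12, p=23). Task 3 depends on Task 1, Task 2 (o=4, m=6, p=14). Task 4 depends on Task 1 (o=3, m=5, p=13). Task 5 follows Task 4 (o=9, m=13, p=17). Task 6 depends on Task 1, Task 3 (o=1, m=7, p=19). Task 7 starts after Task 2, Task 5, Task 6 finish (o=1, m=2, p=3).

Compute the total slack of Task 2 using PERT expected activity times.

te_Task 1 = (6 + 4·10 + 20)/6 = 66/6 = 11
te_Task 2 = (7 + 4·12 + 23)/6 = 78/6 = 13
te_Task 3 = (4 + 4·6 + 14)/6 = 42/6 = 7
te_Task 4 = (3 + 4·5 + 13)/6 = 36/6 = 6
te_Task 5 = (9 + 4·13 + 17)/6 = 78/6 = 13
te_Task 6 = (1 + 4·7 + 19)/6 = 48/6 = 8
te_Task 7 = (1 + 4·2 + 3)/6 = 12/6 = 2

Forward pass:
ES_Task 1 = 0; EF_Task 1 = 11
ES_Task 2 = 0; EF_Task 2 = 13
ES_Task 3 = max(EF_Task 1=11, EF_Task 2=13) = 13; EF_Task 3 = 13+7 = 20
ES_Task 4 = 11; EF_Task 4 = 11+6 = 17
ES_Task 5 = 17; EF_Task 5 = 17+13 = 30
ES_Task 6 = max(EF_Task 1=11, EF_Task 3=20) = 20; EF_Task 6 = 20+8 = 28
ES_Task 7 = max(EF_Task 2=13, EF_Task 5=30, EF_Task 6=28) = 30; EF_Task 7 = 30+2 = 32
Expected project duration μ = 32 weeks. Critical path: Task 1 → Task 4 → Task 5 → Task 7.

Backward pass:
LF_Task 7 = 32; LS_Task 7 = 32−2 = 30
LF_Task 6 = LS_Task 7 = 30; LS_Task 6 = 30−8 = 22
LF_Task 5 = LS_Task 7 = 30; LS_Task 5 = 30−13 = 17
LF_Task 4 = LS_Task 5 = 17; LS_Task 4 = 17−6 = 11
LF_Task 3 = LS_Task 6 = 22; LS_Task 3 = 22−7 = 15
LF_Task 2 = min(LS_Task 3=15, LS_Task 7=30) = 15; LS_Task 2 = 15−13 = 2
LF_Task 1 = min(LS_Task 3=15, LS_Task 4=11, LS_Task 6=22) = 11; LS_Task 1 = 11−11 = 0
Slack_Task 2 = LS_Task 2 − ES_Task 2 = 2 − 0 = 2

2 weeks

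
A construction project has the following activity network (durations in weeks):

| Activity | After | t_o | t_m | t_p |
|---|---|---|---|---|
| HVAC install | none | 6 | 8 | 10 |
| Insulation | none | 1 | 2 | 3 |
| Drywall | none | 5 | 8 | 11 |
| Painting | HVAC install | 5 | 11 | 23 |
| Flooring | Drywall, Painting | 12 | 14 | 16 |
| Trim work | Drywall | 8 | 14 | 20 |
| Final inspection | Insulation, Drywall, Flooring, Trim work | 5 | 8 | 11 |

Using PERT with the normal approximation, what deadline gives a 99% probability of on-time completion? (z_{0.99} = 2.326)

te_HVAC install = (6 + 4·8 + 10)/6 = 48/6 = 8; σ²_HVAC install = ((10−6)/6)² = 0.444
te_Insulation = (1 + 4·2 + 3)/6 = 12/6 = 2; σ²_Insulation = ((3−1)/6)² = 0.111
te_Drywall = (5 + 4·8 + 11)/6 = 48/6 = 8; σ²_Drywall = ((11−5)/6)² = 1.000
te_Painting = (5 + 4·11 + 23)/6 = 72/6 = 12; σ²_Painting = ((23−5)/6)² = 9.000
te_Flooring = (12 + 4·14 + 16)/6 = 84/6 = 14; σ²_Flooring = ((16−12)/6)² = 0.444
te_Trim work = (8 + 4·14 + 20)/6 = 84/6 = 14; σ²_Trim work = ((20−8)/6)² = 4.000
te_Final inspection = (5 + 4·8 + 11)/6 = 48/6 = 8; σ²_Final inspection = ((11−5)/6)² = 1.000

Forward pass:
ES_HVAC install = 0; EF_HVAC install = 8
ES_Insulation = 0; EF_Insulation = 2
ES_Drywall = 0; EF_Drywall = 8
ES_Painting = 8; EF_Painting = 8+12 = 20
ES_Flooring = max(EF_Drywall=8, EF_Painting=20) = 20; EF_Flooring = 20+14 = 34
ES_Trim work = 8; EF_Trim work = 8+14 = 22
ES_Final inspection = max(EF_Insulation=2, EF_Drywall=8, EF_Flooring=34, EF_Trim work=22) = 34; EF_Final inspection = 34+8 = 42
Expected project duration μ = 42 weeks. Critical path: HVAC install → Painting → Flooring → Final inspection.

Variance along critical path = 0.444 + 9.000 + 0.444 + 1.000 = 10.889; σ = 3.300 weeks.
D = μ + z·σ = 42 + 2.326·3.300 = 49.7 weeks

49.7 weeks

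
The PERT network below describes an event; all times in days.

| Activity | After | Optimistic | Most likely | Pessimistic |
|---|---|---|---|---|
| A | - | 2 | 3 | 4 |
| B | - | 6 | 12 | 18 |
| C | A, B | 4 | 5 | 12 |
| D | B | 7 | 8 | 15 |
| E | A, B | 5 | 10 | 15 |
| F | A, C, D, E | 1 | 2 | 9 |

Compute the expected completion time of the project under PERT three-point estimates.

25 days

te_A = (2 + 4·3 + 4)/6 = 18/6 = 3
te_B = (6 + 4·12 + 18)/6 = 72/6 = 12
te_C = (4 + 4·5 + 12)/6 = 36/6 = 6
te_D = (7 + 4·8 + 15)/6 = 54/6 = 9
te_E = (5 + 4·10 + 15)/6 = 60/6 = 10
te_F = (1 + 4·2 + 9)/6 = 18/6 = 3

Forward pass:
ES_A = 0; EF_A = 3
ES_B = 0; EF_B = 12
ES_C = max(EF_A=3, EF_B=12) = 12; EF_C = 12+6 = 18
ES_D = 12; EF_D = 12+9 = 21
ES_E = max(EF_A=3, EF_B=12) = 12; EF_E = 12+10 = 22
ES_F = max(EF_A=3, EF_C=18, EF_D=21, EF_E=22) = 22; EF_F = 22+3 = 25
Expected project duration μ = 25 days. Critical path: B → E → F.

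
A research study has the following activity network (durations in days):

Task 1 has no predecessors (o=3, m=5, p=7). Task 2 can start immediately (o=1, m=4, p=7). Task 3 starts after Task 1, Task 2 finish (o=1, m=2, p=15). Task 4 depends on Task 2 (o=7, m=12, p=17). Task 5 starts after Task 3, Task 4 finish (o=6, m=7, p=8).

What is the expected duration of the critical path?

te_Task 1 = (3 + 4·5 + 7)/6 = 30/6 = 5
te_Task 2 = (1 + 4·4 + 7)/6 = 24/6 = 4
te_Task 3 = (1 + 4·2 + 15)/6 = 24/6 = 4
te_Task 4 = (7 + 4·12 + 17)/6 = 72/6 = 12
te_Task 5 = (6 + 4·7 + 8)/6 = 42/6 = 7

Forward pass:
ES_Task 1 = 0; EF_Task 1 = 5
ES_Task 2 = 0; EF_Task 2 = 4
ES_Task 3 = max(EF_Task 1=5, EF_Task 2=4) = 5; EF_Task 3 = 5+4 = 9
ES_Task 4 = 4; EF_Task 4 = 4+12 = 16
ES_Task 5 = max(EF_Task 3=9, EF_Task 4=16) = 16; EF_Task 5 = 16+7 = 23
Expected project duration μ = 23 days. Critical path: Task 2 → Task 4 → Task 5.

23 days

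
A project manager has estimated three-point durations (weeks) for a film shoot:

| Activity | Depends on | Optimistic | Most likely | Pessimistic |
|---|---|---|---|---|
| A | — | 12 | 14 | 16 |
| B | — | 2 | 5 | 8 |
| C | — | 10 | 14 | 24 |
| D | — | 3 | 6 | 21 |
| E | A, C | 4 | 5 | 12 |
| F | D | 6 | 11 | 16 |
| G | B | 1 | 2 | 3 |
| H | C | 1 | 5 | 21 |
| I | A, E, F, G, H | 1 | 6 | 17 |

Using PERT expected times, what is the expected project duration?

29 weeks

te_A = (12 + 4·14 + 16)/6 = 84/6 = 14
te_B = (2 + 4·5 + 8)/6 = 30/6 = 5
te_C = (10 + 4·14 + 24)/6 = 90/6 = 15
te_D = (3 + 4·6 + 21)/6 = 48/6 = 8
te_E = (4 + 4·5 + 12)/6 = 36/6 = 6
te_F = (6 + 4·11 + 16)/6 = 66/6 = 11
te_G = (1 + 4·2 + 3)/6 = 12/6 = 2
te_H = (1 + 4·5 + 21)/6 = 42/6 = 7
te_I = (1 + 4·6 + 17)/6 = 42/6 = 7

Forward pass:
ES_A = 0; EF_A = 14
ES_B = 0; EF_B = 5
ES_C = 0; EF_C = 15
ES_D = 0; EF_D = 8
ES_E = max(EF_A=14, EF_C=15) = 15; EF_E = 15+6 = 21
ES_F = 8; EF_F = 8+11 = 19
ES_G = 5; EF_G = 5+2 = 7
ES_H = 15; EF_H = 15+7 = 22
ES_I = max(EF_A=14, EF_E=21, EF_F=19, EF_G=7, EF_H=22) = 22; EF_I = 22+7 = 29
Expected project duration μ = 29 weeks. Critical path: C → H → I.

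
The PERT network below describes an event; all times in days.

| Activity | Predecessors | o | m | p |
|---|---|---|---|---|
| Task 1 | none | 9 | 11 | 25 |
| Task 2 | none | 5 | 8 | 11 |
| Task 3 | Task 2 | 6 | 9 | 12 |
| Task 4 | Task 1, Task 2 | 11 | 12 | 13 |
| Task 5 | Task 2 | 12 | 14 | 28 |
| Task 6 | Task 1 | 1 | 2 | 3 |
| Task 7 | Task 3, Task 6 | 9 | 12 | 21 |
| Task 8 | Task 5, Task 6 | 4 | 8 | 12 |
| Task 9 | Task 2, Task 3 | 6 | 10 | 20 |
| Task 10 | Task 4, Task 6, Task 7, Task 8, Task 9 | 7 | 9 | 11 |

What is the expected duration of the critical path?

41 days

te_Task 1 = (9 + 4·11 + 25)/6 = 78/6 = 13
te_Task 2 = (5 + 4·8 + 11)/6 = 48/6 = 8
te_Task 3 = (6 + 4·9 + 12)/6 = 54/6 = 9
te_Task 4 = (11 + 4·12 + 13)/6 = 72/6 = 12
te_Task 5 = (12 + 4·14 + 28)/6 = 96/6 = 16
te_Task 6 = (1 + 4·2 + 3)/6 = 12/6 = 2
te_Task 7 = (9 + 4·12 + 21)/6 = 78/6 = 13
te_Task 8 = (4 + 4·8 + 12)/6 = 48/6 = 8
te_Task 9 = (6 + 4·10 + 20)/6 = 66/6 = 11
te_Task 10 = (7 + 4·9 + 11)/6 = 54/6 = 9

Forward pass:
ES_Task 1 = 0; EF_Task 1 = 13
ES_Task 2 = 0; EF_Task 2 = 8
ES_Task 3 = 8; EF_Task 3 = 8+9 = 17
ES_Task 4 = max(EF_Task 1=13, EF_Task 2=8) = 13; EF_Task 4 = 13+12 = 25
ES_Task 5 = 8; EF_Task 5 = 8+16 = 24
ES_Task 6 = 13; EF_Task 6 = 13+2 = 15
ES_Task 7 = max(EF_Task 3=17, EF_Task 6=15) = 17; EF_Task 7 = 17+13 = 30
ES_Task 8 = max(EF_Task 5=24, EF_Task 6=15) = 24; EF_Task 8 = 24+8 = 32
ES_Task 9 = max(EF_Task 2=8, EF_Task 3=17) = 17; EF_Task 9 = 17+11 = 28
ES_Task 10 = max(EF_Task 4=25, EF_Task 6=15, EF_Task 7=30, EF_Task 8=32, EF_Task 9=28) = 32; EF_Task 10 = 32+9 = 41
Expected project duration μ = 41 days. Critical path: Task 2 → Task 5 → Task 8 → Task 10.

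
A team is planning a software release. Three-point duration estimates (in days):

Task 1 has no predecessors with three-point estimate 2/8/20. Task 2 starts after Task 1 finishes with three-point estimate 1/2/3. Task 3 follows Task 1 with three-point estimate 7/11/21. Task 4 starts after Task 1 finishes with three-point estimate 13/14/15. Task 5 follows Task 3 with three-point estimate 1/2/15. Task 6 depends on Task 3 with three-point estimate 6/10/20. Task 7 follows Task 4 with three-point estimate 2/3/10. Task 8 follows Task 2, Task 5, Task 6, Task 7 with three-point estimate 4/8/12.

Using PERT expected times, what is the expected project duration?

40 days

te_Task 1 = (2 + 4·8 + 20)/6 = 54/6 = 9
te_Task 2 = (1 + 4·2 + 3)/6 = 12/6 = 2
te_Task 3 = (7 + 4·11 + 21)/6 = 72/6 = 12
te_Task 4 = (13 + 4·14 + 15)/6 = 84/6 = 14
te_Task 5 = (1 + 4·2 + 15)/6 = 24/6 = 4
te_Task 6 = (6 + 4·10 + 20)/6 = 66/6 = 11
te_Task 7 = (2 + 4·3 + 10)/6 = 24/6 = 4
te_Task 8 = (4 + 4·8 + 12)/6 = 48/6 = 8

Forward pass:
ES_Task 1 = 0; EF_Task 1 = 9
ES_Task 2 = 9; EF_Task 2 = 9+2 = 11
ES_Task 3 = 9; EF_Task 3 = 9+12 = 21
ES_Task 4 = 9; EF_Task 4 = 9+14 = 23
ES_Task 5 = 21; EF_Task 5 = 21+4 = 25
ES_Task 6 = 21; EF_Task 6 = 21+11 = 32
ES_Task 7 = 23; EF_Task 7 = 23+4 = 27
ES_Task 8 = max(EF_Task 2=11, EF_Task 5=25, EF_Task 6=32, EF_Task 7=27) = 32; EF_Task 8 = 32+8 = 40
Expected project duration μ = 40 days. Critical path: Task 1 → Task 3 → Task 6 → Task 8.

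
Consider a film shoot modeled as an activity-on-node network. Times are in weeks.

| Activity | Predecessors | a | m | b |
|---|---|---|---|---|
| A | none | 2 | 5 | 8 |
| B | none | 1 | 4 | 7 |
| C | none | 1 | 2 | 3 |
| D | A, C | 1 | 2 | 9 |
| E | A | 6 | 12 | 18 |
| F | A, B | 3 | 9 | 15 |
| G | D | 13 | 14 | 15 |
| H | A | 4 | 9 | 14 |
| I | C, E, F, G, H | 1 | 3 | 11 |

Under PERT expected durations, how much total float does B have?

9 weeks

te_A = (2 + 4·5 + 8)/6 = 30/6 = 5
te_B = (1 + 4·4 + 7)/6 = 24/6 = 4
te_C = (1 + 4·2 + 3)/6 = 12/6 = 2
te_D = (1 + 4·2 + 9)/6 = 18/6 = 3
te_E = (6 + 4·12 + 18)/6 = 72/6 = 12
te_F = (3 + 4·9 + 15)/6 = 54/6 = 9
te_G = (13 + 4·14 + 15)/6 = 84/6 = 14
te_H = (4 + 4·9 + 14)/6 = 54/6 = 9
te_I = (1 + 4·3 + 11)/6 = 24/6 = 4

Forward pass:
ES_A = 0; EF_A = 5
ES_B = 0; EF_B = 4
ES_C = 0; EF_C = 2
ES_D = max(EF_A=5, EF_C=2) = 5; EF_D = 5+3 = 8
ES_E = 5; EF_E = 5+12 = 17
ES_F = max(EF_A=5, EF_B=4) = 5; EF_F = 5+9 = 14
ES_G = 8; EF_G = 8+14 = 22
ES_H = 5; EF_H = 5+9 = 14
ES_I = max(EF_C=2, EF_E=17, EF_F=14, EF_G=22, EF_H=14) = 22; EF_I = 22+4 = 26
Expected project duration μ = 26 weeks. Critical path: A → D → G → I.

Backward pass:
LF_I = 26; LS_I = 26−4 = 22
LF_H = LS_I = 22; LS_H = 22−9 = 13
LF_G = LS_I = 22; LS_G = 22−14 = 8
LF_F = LS_I = 22; LS_F = 22−9 = 13
LF_E = LS_I = 22; LS_E = 22−12 = 10
LF_D = LS_G = 8; LS_D = 8−3 = 5
LF_C = min(LS_D=5, LS_I=22) = 5; LS_C = 5−2 = 3
LF_B = LS_F = 13; LS_B = 13−4 = 9
LF_A = min(LS_D=5, LS_E=10, LS_F=13, LS_H=13) = 5; LS_A = 5−5 = 0
Slack_B = LS_B − ES_B = 9 − 0 = 9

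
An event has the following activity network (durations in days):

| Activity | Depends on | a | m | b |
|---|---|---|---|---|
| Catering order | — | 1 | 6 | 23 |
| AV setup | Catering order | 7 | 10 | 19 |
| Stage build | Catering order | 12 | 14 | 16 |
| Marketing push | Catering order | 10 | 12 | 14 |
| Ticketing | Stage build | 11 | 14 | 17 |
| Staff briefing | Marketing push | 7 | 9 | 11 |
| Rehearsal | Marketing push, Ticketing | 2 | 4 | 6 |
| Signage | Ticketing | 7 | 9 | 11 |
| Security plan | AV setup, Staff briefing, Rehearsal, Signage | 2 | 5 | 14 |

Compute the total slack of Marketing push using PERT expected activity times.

te_Catering order = (1 + 4·6 + 23)/6 = 48/6 = 8
te_AV setup = (7 + 4·10 + 19)/6 = 66/6 = 11
te_Stage build = (12 + 4·14 + 16)/6 = 84/6 = 14
te_Marketing push = (10 + 4·12 + 14)/6 = 72/6 = 12
te_Ticketing = (11 + 4·14 + 17)/6 = 84/6 = 14
te_Staff briefing = (7 + 4·9 + 11)/6 = 54/6 = 9
te_Rehearsal = (2 + 4·4 + 6)/6 = 24/6 = 4
te_Signage = (7 + 4·9 + 11)/6 = 54/6 = 9
te_Security plan = (2 + 4·5 + 14)/6 = 36/6 = 6

Forward pass:
ES_Catering order = 0; EF_Catering order = 8
ES_AV setup = 8; EF_AV setup = 8+11 = 19
ES_Stage build = 8; EF_Stage build = 8+14 = 22
ES_Marketing push = 8; EF_Marketing push = 8+12 = 20
ES_Ticketing = 22; EF_Ticketing = 22+14 = 36
ES_Staff briefing = 20; EF_Staff briefing = 20+9 = 29
ES_Rehearsal = max(EF_Marketing push=20, EF_Ticketing=36) = 36; EF_Rehearsal = 36+4 = 40
ES_Signage = 36; EF_Signage = 36+9 = 45
ES_Security plan = max(EF_AV setup=19, EF_Staff briefing=29, EF_Rehearsal=40, EF_Signage=45) = 45; EF_Security plan = 45+6 = 51
Expected project duration μ = 51 days. Critical path: Catering order → Stage build → Ticketing → Signage → Security plan.

Backward pass:
LF_Security plan = 51; LS_Security plan = 51−6 = 45
LF_Signage = LS_Security plan = 45; LS_Signage = 45−9 = 36
LF_Rehearsal = LS_Security plan = 45; LS_Rehearsal = 45−4 = 41
LF_Staff briefing = LS_Security plan = 45; LS_Staff briefing = 45−9 = 36
LF_Ticketing = min(LS_Rehearsal=41, LS_Signage=36) = 36; LS_Ticketing = 36−14 = 22
LF_Marketing push = min(LS_Staff briefing=36, LS_Rehearsal=41) = 36; LS_Marketing push = 36−12 = 24
LF_Stage build = LS_Ticketing = 22; LS_Stage build = 22−14 = 8
LF_AV setup = LS_Security plan = 45; LS_AV setup = 45−11 = 34
LF_Catering order = min(LS_AV setup=34, LS_Stage build=8, LS_Marketing push=24) = 8; LS_Catering order = 8−8 = 0
Slack_Marketing push = LS_Marketing push − ES_Marketing push = 24 − 8 = 16

16 days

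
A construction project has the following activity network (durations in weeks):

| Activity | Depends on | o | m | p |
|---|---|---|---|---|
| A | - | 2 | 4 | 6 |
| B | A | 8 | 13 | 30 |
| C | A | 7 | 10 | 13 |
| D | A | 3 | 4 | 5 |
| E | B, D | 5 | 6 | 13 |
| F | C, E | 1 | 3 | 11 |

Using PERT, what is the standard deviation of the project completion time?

4.29 weeks

te_A = (2 + 4·4 + 6)/6 = 24/6 = 4; σ²_A = ((6−2)/6)² = 0.444
te_B = (8 + 4·13 + 30)/6 = 90/6 = 15; σ²_B = ((30−8)/6)² = 13.444
te_C = (7 + 4·10 + 13)/6 = 60/6 = 10; σ²_C = ((13−7)/6)² = 1.000
te_D = (3 + 4·4 + 5)/6 = 24/6 = 4; σ²_D = ((5−3)/6)² = 0.111
te_E = (5 + 4·6 + 13)/6 = 42/6 = 7; σ²_E = ((13−5)/6)² = 1.778
te_F = (1 + 4·3 + 11)/6 = 24/6 = 4; σ²_F = ((11−1)/6)² = 2.778

Forward pass:
ES_A = 0; EF_A = 4
ES_B = 4; EF_B = 4+15 = 19
ES_C = 4; EF_C = 4+10 = 14
ES_D = 4; EF_D = 4+4 = 8
ES_E = max(EF_B=19, EF_D=8) = 19; EF_E = 19+7 = 26
ES_F = max(EF_C=14, EF_E=26) = 26; EF_F = 26+4 = 30
Expected project duration μ = 30 weeks. Critical path: A → B → E → F.

Variance along critical path = 0.444 + 13.444 + 1.778 + 2.778 = 18.444
σ = √18.444 = 4.295 weeks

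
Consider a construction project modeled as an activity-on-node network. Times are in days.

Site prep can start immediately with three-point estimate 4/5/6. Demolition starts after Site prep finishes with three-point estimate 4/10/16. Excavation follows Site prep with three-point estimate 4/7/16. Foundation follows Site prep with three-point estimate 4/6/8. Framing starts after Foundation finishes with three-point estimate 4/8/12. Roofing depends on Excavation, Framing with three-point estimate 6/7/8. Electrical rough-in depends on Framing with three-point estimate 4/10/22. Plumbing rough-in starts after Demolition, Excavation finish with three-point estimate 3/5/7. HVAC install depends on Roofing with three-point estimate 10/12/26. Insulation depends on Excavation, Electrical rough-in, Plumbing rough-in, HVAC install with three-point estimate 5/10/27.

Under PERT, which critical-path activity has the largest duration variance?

Insulation

te_Site prep = (4 + 4·5 + 6)/6 = 30/6 = 5; σ²_Site prep = ((6−4)/6)² = 0.111
te_Demolition = (4 + 4·10 + 16)/6 = 60/6 = 10; σ²_Demolition = ((16−4)/6)² = 4.000
te_Excavation = (4 + 4·7 + 16)/6 = 48/6 = 8; σ²_Excavation = ((16−4)/6)² = 4.000
te_Foundation = (4 + 4·6 + 8)/6 = 36/6 = 6; σ²_Foundation = ((8−4)/6)² = 0.444
te_Framing = (4 + 4·8 + 12)/6 = 48/6 = 8; σ²_Framing = ((12−4)/6)² = 1.778
te_Roofing = (6 + 4·7 + 8)/6 = 42/6 = 7; σ²_Roofing = ((8−6)/6)² = 0.111
te_Electrical rough-in = (4 + 4·10 + 22)/6 = 66/6 = 11; σ²_Electrical rough-in = ((22−4)/6)² = 9.000
te_Plumbing rough-in = (3 + 4·5 + 7)/6 = 30/6 = 5; σ²_Plumbing rough-in = ((7−3)/6)² = 0.444
te_HVAC install = (10 + 4·12 + 26)/6 = 84/6 = 14; σ²_HVAC install = ((26−10)/6)² = 7.111
te_Insulation = (5 + 4·10 + 27)/6 = 72/6 = 12; σ²_Insulation = ((27−5)/6)² = 13.444

Forward pass:
ES_Site prep = 0; EF_Site prep = 5
ES_Demolition = 5; EF_Demolition = 5+10 = 15
ES_Excavation = 5; EF_Excavation = 5+8 = 13
ES_Foundation = 5; EF_Foundation = 5+6 = 11
ES_Framing = 11; EF_Framing = 11+8 = 19
ES_Roofing = max(EF_Excavation=13, EF_Framing=19) = 19; EF_Roofing = 19+7 = 26
ES_Electrical rough-in = 19; EF_Electrical rough-in = 19+11 = 30
ES_Plumbing rough-in = max(EF_Demolition=15, EF_Excavation=13) = 15; EF_Plumbing rough-in = 15+5 = 20
ES_HVAC install = 26; EF_HVAC install = 26+14 = 40
ES_Insulation = max(EF_Excavation=13, EF_Electrical rough-in=30, EF_Plumbing rough-in=20, EF_HVAC install=40) = 40; EF_Insulation = 40+12 = 52
Expected project duration μ = 52 days. Critical path: Site prep → Foundation → Framing → Roofing → HVAC install → Insulation.

Variances on critical path: σ²_Site prep=0.111, σ²_Foundation=0.444, σ²_Framing=1.778, σ²_Roofing=0.111, σ²_HVAC install=7.111, σ²_Insulation=13.444.
Largest is σ²_Insulation = 13.444.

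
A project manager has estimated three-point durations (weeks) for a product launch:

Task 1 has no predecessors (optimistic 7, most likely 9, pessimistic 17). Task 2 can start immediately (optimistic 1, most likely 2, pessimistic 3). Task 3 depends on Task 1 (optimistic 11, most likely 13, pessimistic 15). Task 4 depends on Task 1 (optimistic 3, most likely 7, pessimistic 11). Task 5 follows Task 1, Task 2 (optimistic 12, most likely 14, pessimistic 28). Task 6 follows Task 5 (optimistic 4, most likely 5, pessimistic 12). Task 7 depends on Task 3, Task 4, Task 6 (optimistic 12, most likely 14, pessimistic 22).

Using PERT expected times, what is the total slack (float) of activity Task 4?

15 weeks

te_Task 1 = (7 + 4·9 + 17)/6 = 60/6 = 10
te_Task 2 = (1 + 4·2 + 3)/6 = 12/6 = 2
te_Task 3 = (11 + 4·13 + 15)/6 = 78/6 = 13
te_Task 4 = (3 + 4·7 + 11)/6 = 42/6 = 7
te_Task 5 = (12 + 4·14 + 28)/6 = 96/6 = 16
te_Task 6 = (4 + 4·5 + 12)/6 = 36/6 = 6
te_Task 7 = (12 + 4·14 + 22)/6 = 90/6 = 15

Forward pass:
ES_Task 1 = 0; EF_Task 1 = 10
ES_Task 2 = 0; EF_Task 2 = 2
ES_Task 3 = 10; EF_Task 3 = 10+13 = 23
ES_Task 4 = 10; EF_Task 4 = 10+7 = 17
ES_Task 5 = max(EF_Task 1=10, EF_Task 2=2) = 10; EF_Task 5 = 10+16 = 26
ES_Task 6 = 26; EF_Task 6 = 26+6 = 32
ES_Task 7 = max(EF_Task 3=23, EF_Task 4=17, EF_Task 6=32) = 32; EF_Task 7 = 32+15 = 47
Expected project duration μ = 47 weeks. Critical path: Task 1 → Task 5 → Task 6 → Task 7.

Backward pass:
LF_Task 7 = 47; LS_Task 7 = 47−15 = 32
LF_Task 6 = LS_Task 7 = 32; LS_Task 6 = 32−6 = 26
LF_Task 5 = LS_Task 6 = 26; LS_Task 5 = 26−16 = 10
LF_Task 4 = LS_Task 7 = 32; LS_Task 4 = 32−7 = 25
LF_Task 3 = LS_Task 7 = 32; LS_Task 3 = 32−13 = 19
LF_Task 2 = LS_Task 5 = 10; LS_Task 2 = 10−2 = 8
LF_Task 1 = min(LS_Task 3=19, LS_Task 4=25, LS_Task 5=10) = 10; LS_Task 1 = 10−10 = 0
Slack_Task 4 = LS_Task 4 − ES_Task 4 = 25 − 10 = 15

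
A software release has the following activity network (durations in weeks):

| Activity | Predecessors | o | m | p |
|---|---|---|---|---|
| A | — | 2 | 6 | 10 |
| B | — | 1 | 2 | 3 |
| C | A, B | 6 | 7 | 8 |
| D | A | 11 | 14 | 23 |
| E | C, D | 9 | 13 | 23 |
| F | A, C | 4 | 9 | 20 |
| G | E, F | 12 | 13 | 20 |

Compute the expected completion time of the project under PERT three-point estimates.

49 weeks

te_A = (2 + 4·6 + 10)/6 = 36/6 = 6
te_B = (1 + 4·2 + 3)/6 = 12/6 = 2
te_C = (6 + 4·7 + 8)/6 = 42/6 = 7
te_D = (11 + 4·14 + 23)/6 = 90/6 = 15
te_E = (9 + 4·13 + 23)/6 = 84/6 = 14
te_F = (4 + 4·9 + 20)/6 = 60/6 = 10
te_G = (12 + 4·13 + 20)/6 = 84/6 = 14

Forward pass:
ES_A = 0; EF_A = 6
ES_B = 0; EF_B = 2
ES_C = max(EF_A=6, EF_B=2) = 6; EF_C = 6+7 = 13
ES_D = 6; EF_D = 6+15 = 21
ES_E = max(EF_C=13, EF_D=21) = 21; EF_E = 21+14 = 35
ES_F = max(EF_A=6, EF_C=13) = 13; EF_F = 13+10 = 23
ES_G = max(EF_E=35, EF_F=23) = 35; EF_G = 35+14 = 49
Expected project duration μ = 49 weeks. Critical path: A → D → E → G.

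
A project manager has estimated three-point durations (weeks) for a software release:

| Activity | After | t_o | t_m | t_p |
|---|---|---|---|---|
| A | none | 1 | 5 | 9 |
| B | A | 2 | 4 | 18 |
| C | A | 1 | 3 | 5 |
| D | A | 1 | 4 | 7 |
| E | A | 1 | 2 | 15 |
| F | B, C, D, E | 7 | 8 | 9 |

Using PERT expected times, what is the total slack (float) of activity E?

2 weeks

te_A = (1 + 4·5 + 9)/6 = 30/6 = 5
te_B = (2 + 4·4 + 18)/6 = 36/6 = 6
te_C = (1 + 4·3 + 5)/6 = 18/6 = 3
te_D = (1 + 4·4 + 7)/6 = 24/6 = 4
te_E = (1 + 4·2 + 15)/6 = 24/6 = 4
te_F = (7 + 4·8 + 9)/6 = 48/6 = 8

Forward pass:
ES_A = 0; EF_A = 5
ES_B = 5; EF_B = 5+6 = 11
ES_C = 5; EF_C = 5+3 = 8
ES_D = 5; EF_D = 5+4 = 9
ES_E = 5; EF_E = 5+4 = 9
ES_F = max(EF_B=11, EF_C=8, EF_D=9, EF_E=9) = 11; EF_F = 11+8 = 19
Expected project duration μ = 19 weeks. Critical path: A → B → F.

Backward pass:
LF_F = 19; LS_F = 19−8 = 11
LF_E = LS_F = 11; LS_E = 11−4 = 7
LF_D = LS_F = 11; LS_D = 11−4 = 7
LF_C = LS_F = 11; LS_C = 11−3 = 8
LF_B = LS_F = 11; LS_B = 11−6 = 5
LF_A = min(LS_B=5, LS_C=8, LS_D=7, LS_E=7) = 5; LS_A = 5−5 = 0
Slack_E = LS_E − ES_E = 7 − 5 = 2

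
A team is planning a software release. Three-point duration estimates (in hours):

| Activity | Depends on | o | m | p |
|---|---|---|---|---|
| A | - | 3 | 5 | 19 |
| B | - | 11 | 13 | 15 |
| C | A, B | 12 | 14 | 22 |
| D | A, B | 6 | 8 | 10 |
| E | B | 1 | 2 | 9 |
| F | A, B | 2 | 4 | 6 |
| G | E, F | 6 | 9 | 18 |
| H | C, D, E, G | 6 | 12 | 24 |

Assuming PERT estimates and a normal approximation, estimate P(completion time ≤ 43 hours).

0.716

te_A = (3 + 4·5 + 19)/6 = 42/6 = 7; σ²_A = ((19−3)/6)² = 7.111
te_B = (11 + 4·13 + 15)/6 = 78/6 = 13; σ²_B = ((15−11)/6)² = 0.444
te_C = (12 + 4·14 + 22)/6 = 90/6 = 15; σ²_C = ((22−12)/6)² = 2.778
te_D = (6 + 4·8 + 10)/6 = 48/6 = 8; σ²_D = ((10−6)/6)² = 0.444
te_E = (1 + 4·2 + 9)/6 = 18/6 = 3; σ²_E = ((9−1)/6)² = 1.778
te_F = (2 + 4·4 + 6)/6 = 24/6 = 4; σ²_F = ((6−2)/6)² = 0.444
te_G = (6 + 4·9 + 18)/6 = 60/6 = 10; σ²_G = ((18−6)/6)² = 4.000
te_H = (6 + 4·12 + 24)/6 = 78/6 = 13; σ²_H = ((24−6)/6)² = 9.000

Forward pass:
ES_A = 0; EF_A = 7
ES_B = 0; EF_B = 13
ES_C = max(EF_A=7, EF_B=13) = 13; EF_C = 13+15 = 28
ES_D = max(EF_A=7, EF_B=13) = 13; EF_D = 13+8 = 21
ES_E = 13; EF_E = 13+3 = 16
ES_F = max(EF_A=7, EF_B=13) = 13; EF_F = 13+4 = 17
ES_G = max(EF_E=16, EF_F=17) = 17; EF_G = 17+10 = 27
ES_H = max(EF_C=28, EF_D=21, EF_E=16, EF_G=27) = 28; EF_H = 28+13 = 41
Expected project duration μ = 41 hours. Critical path: B → C → H.

Variance along critical path = 0.444 + 2.778 + 9.000 = 12.222; σ = √12.222 = 3.496 hours.
Z = (43 − 41) / 3.496 = 0.572
P(T ≤ 43) = Φ(0.572) ≈ 0.716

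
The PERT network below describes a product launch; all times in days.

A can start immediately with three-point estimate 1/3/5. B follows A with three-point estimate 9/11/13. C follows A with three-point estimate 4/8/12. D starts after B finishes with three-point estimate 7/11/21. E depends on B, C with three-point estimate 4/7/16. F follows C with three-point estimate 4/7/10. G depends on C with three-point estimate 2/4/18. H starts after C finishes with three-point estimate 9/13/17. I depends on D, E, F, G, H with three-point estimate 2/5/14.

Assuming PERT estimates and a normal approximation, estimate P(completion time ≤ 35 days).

0.825

te_A = (1 + 4·3 + 5)/6 = 18/6 = 3; σ²_A = ((5−1)/6)² = 0.444
te_B = (9 + 4·11 + 13)/6 = 66/6 = 11; σ²_B = ((13−9)/6)² = 0.444
te_C = (4 + 4·8 + 12)/6 = 48/6 = 8; σ²_C = ((12−4)/6)² = 1.778
te_D = (7 + 4·11 + 21)/6 = 72/6 = 12; σ²_D = ((21−7)/6)² = 5.444
te_E = (4 + 4·7 + 16)/6 = 48/6 = 8; σ²_E = ((16−4)/6)² = 4.000
te_F = (4 + 4·7 + 10)/6 = 42/6 = 7; σ²_F = ((10−4)/6)² = 1.000
te_G = (2 + 4·4 + 18)/6 = 36/6 = 6; σ²_G = ((18−2)/6)² = 7.111
te_H = (9 + 4·13 + 17)/6 = 78/6 = 13; σ²_H = ((17−9)/6)² = 1.778
te_I = (2 + 4·5 + 14)/6 = 36/6 = 6; σ²_I = ((14−2)/6)² = 4.000

Forward pass:
ES_A = 0; EF_A = 3
ES_B = 3; EF_B = 3+11 = 14
ES_C = 3; EF_C = 3+8 = 11
ES_D = 14; EF_D = 14+12 = 26
ES_E = max(EF_B=14, EF_C=11) = 14; EF_E = 14+8 = 22
ES_F = 11; EF_F = 11+7 = 18
ES_G = 11; EF_G = 11+6 = 17
ES_H = 11; EF_H = 11+13 = 24
ES_I = max(EF_D=26, EF_E=22, EF_F=18, EF_G=17, EF_H=24) = 26; EF_I = 26+6 = 32
Expected project duration μ = 32 days. Critical path: A → B → D → I.

Variance along critical path = 0.444 + 0.444 + 5.444 + 4.000 = 10.333; σ = √10.333 = 3.215 days.
Z = (35 − 32) / 3.215 = 0.933
P(T ≤ 35) = Φ(0.933) ≈ 0.825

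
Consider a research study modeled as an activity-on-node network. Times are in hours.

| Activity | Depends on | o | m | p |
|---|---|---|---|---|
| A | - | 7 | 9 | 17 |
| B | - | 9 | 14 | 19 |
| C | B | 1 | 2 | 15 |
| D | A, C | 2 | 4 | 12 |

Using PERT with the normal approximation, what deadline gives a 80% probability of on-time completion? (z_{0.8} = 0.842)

te_A = (7 + 4·9 + 17)/6 = 60/6 = 10; σ²_A = ((17−7)/6)² = 2.778
te_B = (9 + 4·14 + 19)/6 = 84/6 = 14; σ²_B = ((19−9)/6)² = 2.778
te_C = (1 + 4·2 + 15)/6 = 24/6 = 4; σ²_C = ((15−1)/6)² = 5.444
te_D = (2 + 4·4 + 12)/6 = 30/6 = 5; σ²_D = ((12−2)/6)² = 2.778

Forward pass:
ES_A = 0; EF_A = 10
ES_B = 0; EF_B = 14
ES_C = 14; EF_C = 14+4 = 18
ES_D = max(EF_A=10, EF_C=18) = 18; EF_D = 18+5 = 23
Expected project duration μ = 23 hours. Critical path: B → C → D.

Variance along critical path = 2.778 + 5.444 + 2.778 = 11.000; σ = 3.317 hours.
D = μ + z·σ = 23 + 0.842·3.317 = 25.8 hours

25.8 hours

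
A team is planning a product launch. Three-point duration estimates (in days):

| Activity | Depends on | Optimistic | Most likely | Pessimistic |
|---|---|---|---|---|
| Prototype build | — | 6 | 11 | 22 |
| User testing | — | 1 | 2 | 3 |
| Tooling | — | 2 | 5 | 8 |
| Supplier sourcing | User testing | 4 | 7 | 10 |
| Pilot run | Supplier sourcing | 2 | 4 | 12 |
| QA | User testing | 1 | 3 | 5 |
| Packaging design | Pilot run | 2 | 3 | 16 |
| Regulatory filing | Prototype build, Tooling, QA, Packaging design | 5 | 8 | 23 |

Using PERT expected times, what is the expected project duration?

te_Prototype build = (6 + 4·11 + 22)/6 = 72/6 = 12
te_User testing = (1 + 4·2 + 3)/6 = 12/6 = 2
te_Tooling = (2 + 4·5 + 8)/6 = 30/6 = 5
te_Supplier sourcing = (4 + 4·7 + 10)/6 = 42/6 = 7
te_Pilot run = (2 + 4·4 + 12)/6 = 30/6 = 5
te_QA = (1 + 4·3 + 5)/6 = 18/6 = 3
te_Packaging design = (2 + 4·3 + 16)/6 = 30/6 = 5
te_Regulatory filing = (5 + 4·8 + 23)/6 = 60/6 = 10

Forward pass:
ES_Prototype build = 0; EF_Prototype build = 12
ES_User testing = 0; EF_User testing = 2
ES_Tooling = 0; EF_Tooling = 5
ES_Supplier sourcing = 2; EF_Supplier sourcing = 2+7 = 9
ES_Pilot run = 9; EF_Pilot run = 9+5 = 14
ES_QA = 2; EF_QA = 2+3 = 5
ES_Packaging design = 14; EF_Packaging design = 14+5 = 19
ES_Regulatory filing = max(EF_Prototype build=12, EF_Tooling=5, EF_QA=5, EF_Packaging design=19) = 19; EF_Regulatory filing = 19+10 = 29
Expected project duration μ = 29 days. Critical path: User testing → Supplier sourcing → Pilot run → Packaging design → Regulatory filing.

29 days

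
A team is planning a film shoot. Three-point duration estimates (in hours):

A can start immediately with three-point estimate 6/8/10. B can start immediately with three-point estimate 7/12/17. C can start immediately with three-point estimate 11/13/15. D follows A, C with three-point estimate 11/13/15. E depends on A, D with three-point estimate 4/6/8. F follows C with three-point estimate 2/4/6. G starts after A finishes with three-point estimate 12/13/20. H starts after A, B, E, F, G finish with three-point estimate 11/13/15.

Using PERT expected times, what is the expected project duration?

45 hours

te_A = (6 + 4·8 + 10)/6 = 48/6 = 8
te_B = (7 + 4·12 + 17)/6 = 72/6 = 12
te_C = (11 + 4·13 + 15)/6 = 78/6 = 13
te_D = (11 + 4·13 + 15)/6 = 78/6 = 13
te_E = (4 + 4·6 + 8)/6 = 36/6 = 6
te_F = (2 + 4·4 + 6)/6 = 24/6 = 4
te_G = (12 + 4·13 + 20)/6 = 84/6 = 14
te_H = (11 + 4·13 + 15)/6 = 78/6 = 13

Forward pass:
ES_A = 0; EF_A = 8
ES_B = 0; EF_B = 12
ES_C = 0; EF_C = 13
ES_D = max(EF_A=8, EF_C=13) = 13; EF_D = 13+13 = 26
ES_E = max(EF_A=8, EF_D=26) = 26; EF_E = 26+6 = 32
ES_F = 13; EF_F = 13+4 = 17
ES_G = 8; EF_G = 8+14 = 22
ES_H = max(EF_A=8, EF_B=12, EF_E=32, EF_F=17, EF_G=22) = 32; EF_H = 32+13 = 45
Expected project duration μ = 45 hours. Critical path: C → D → E → H.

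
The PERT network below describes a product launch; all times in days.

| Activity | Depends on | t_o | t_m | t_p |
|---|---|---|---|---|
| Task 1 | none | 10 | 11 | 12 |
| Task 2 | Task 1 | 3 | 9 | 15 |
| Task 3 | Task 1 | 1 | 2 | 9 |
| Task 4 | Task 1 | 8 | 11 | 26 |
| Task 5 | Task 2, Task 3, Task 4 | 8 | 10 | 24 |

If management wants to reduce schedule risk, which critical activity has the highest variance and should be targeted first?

Task 4

te_Task 1 = (10 + 4·11 + 12)/6 = 66/6 = 11; σ²_Task 1 = ((12−10)/6)² = 0.111
te_Task 2 = (3 + 4·9 + 15)/6 = 54/6 = 9; σ²_Task 2 = ((15−3)/6)² = 4.000
te_Task 3 = (1 + 4·2 + 9)/6 = 18/6 = 3; σ²_Task 3 = ((9−1)/6)² = 1.778
te_Task 4 = (8 + 4·11 + 26)/6 = 78/6 = 13; σ²_Task 4 = ((26−8)/6)² = 9.000
te_Task 5 = (8 + 4·10 + 24)/6 = 72/6 = 12; σ²_Task 5 = ((24−8)/6)² = 7.111

Forward pass:
ES_Task 1 = 0; EF_Task 1 = 11
ES_Task 2 = 11; EF_Task 2 = 11+9 = 20
ES_Task 3 = 11; EF_Task 3 = 11+3 = 14
ES_Task 4 = 11; EF_Task 4 = 11+13 = 24
ES_Task 5 = max(EF_Task 2=20, EF_Task 3=14, EF_Task 4=24) = 24; EF_Task 5 = 24+12 = 36
Expected project duration μ = 36 days. Critical path: Task 1 → Task 4 → Task 5.

Variances on critical path: σ²_Task 1=0.111, σ²_Task 4=9.000, σ²_Task 5=7.111.
Largest is σ²_Task 4 = 9.000.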